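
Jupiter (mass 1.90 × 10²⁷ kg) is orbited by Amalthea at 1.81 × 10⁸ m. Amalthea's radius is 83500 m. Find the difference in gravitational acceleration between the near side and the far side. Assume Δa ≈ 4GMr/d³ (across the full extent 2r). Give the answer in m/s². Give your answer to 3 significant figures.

7.14 × 10⁻³ m/s²

Δg = 4GMr/d³
   = 4 × (6.674 × 10⁻¹¹) × (1.90 × 10²⁷) × (83500) / (1.81 × 10⁸)³
   = 7.14 × 10⁻³ m/s²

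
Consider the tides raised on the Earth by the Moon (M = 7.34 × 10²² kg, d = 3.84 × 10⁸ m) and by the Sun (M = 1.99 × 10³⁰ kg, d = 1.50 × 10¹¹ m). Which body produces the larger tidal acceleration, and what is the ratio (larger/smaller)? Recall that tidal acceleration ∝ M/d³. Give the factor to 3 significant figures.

The Moon, by a factor of ≈ 2.20

Tidal stretch scales as M/d³; compute that for each body.
The Moon: (7.34 × 10²²) / (3.84 × 10⁸)³ = 1.296 × 10⁻³
The Sun: (1.99 × 10³⁰) / (1.50 × 10¹¹)³ = 5.896 × 10⁻⁴
Ratio (larger/smaller) = 2.20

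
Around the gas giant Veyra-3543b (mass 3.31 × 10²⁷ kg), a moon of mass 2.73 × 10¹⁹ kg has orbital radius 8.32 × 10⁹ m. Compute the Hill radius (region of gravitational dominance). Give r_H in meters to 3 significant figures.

r_H ≈ a (m/3M)^(1/3)
    = (8.32 × 10⁹) × (2.73 × 10¹⁹ / (3 × 3.31 × 10²⁷))^(1/3)
    = 1.17 × 10⁷ m

1.17 × 10⁷ m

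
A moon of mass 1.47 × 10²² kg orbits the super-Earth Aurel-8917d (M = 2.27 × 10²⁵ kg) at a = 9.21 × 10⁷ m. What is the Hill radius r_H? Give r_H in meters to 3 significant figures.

5.52 × 10⁶ m

r_H ≈ a (m/3M)^(1/3)
    = (9.21 × 10⁷) × (1.47 × 10²² / (3 × 2.27 × 10²⁵))^(1/3)
    = 5.52 × 10⁶ m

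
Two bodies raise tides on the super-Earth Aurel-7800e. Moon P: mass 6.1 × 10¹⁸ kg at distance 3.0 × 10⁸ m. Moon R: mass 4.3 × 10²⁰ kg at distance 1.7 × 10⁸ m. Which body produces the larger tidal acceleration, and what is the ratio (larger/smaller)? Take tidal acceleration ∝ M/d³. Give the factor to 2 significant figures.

Moon R, by a factor of ≈ 390

Tidal acceleration ∝ M/d³, so compare M/d³ for each.
Moon P: (6.1 × 10¹⁸) / (3.0 × 10⁸)³ = 2.259 × 10⁻⁷
Moon R: (4.3 × 10²⁰) / (1.7 × 10⁸)³ = 8.752 × 10⁻⁵
Ratio (larger/smaller) = 390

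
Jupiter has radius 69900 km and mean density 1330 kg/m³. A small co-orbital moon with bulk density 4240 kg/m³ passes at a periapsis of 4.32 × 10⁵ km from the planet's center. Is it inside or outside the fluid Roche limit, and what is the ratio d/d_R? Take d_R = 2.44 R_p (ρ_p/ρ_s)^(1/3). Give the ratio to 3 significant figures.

outside; d/d_R ≈ 3.73

d_R = 2.44 × (69900 km) × (1330/4240)^(1/3) = 1.159 × 10⁵ km
d/d_R = (4.32 × 10⁵) / (1.159 × 10⁵) = 3.73
Since d/d_R > 1, the body is outside the Roche limit.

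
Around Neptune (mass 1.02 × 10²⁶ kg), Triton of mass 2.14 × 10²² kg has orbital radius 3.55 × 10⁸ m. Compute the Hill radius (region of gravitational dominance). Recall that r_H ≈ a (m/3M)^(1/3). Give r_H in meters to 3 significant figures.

1.46 × 10⁷ m

r_H ≈ a (m/3M)^(1/3)
    = (3.55 × 10⁸) × (2.14 × 10²² / (3 × 1.02 × 10²⁶))^(1/3)
    = 1.46 × 10⁷ m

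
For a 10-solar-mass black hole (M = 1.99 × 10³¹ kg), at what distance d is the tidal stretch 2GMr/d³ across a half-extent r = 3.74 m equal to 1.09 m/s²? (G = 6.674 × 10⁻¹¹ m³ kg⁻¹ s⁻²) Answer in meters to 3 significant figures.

2.09 × 10⁷ m

2GMr/d³ = a_tidal  ⇒  d = (2GMr / a_tidal)^(1/3)
d = (2 × 6.674×10⁻¹¹ × (1.99 × 10³¹) × (3.74) / (1.09))^(1/3)
  = 2.09 × 10⁷ m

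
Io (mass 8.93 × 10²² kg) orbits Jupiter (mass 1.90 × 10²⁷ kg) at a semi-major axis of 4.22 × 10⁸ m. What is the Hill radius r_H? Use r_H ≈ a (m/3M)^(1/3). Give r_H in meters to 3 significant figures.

r_H ≈ a (m/3M)^(1/3)
    = (4.22 × 10⁸) × (8.93 × 10²² / (3 × 1.90 × 10²⁷))^(1/3)
    = 1.06 × 10⁷ m

1.06 × 10⁷ m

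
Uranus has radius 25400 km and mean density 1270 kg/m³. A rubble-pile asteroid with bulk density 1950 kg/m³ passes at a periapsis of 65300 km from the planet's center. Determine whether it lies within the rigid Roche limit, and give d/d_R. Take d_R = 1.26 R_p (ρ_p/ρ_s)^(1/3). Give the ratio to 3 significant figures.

d_R = 1.26 × (25400 km) × (1270/1950)^(1/3) = 27740 km
d/d_R = (65300) / (27740) = 2.35
Since d/d_R > 1, the body is outside the Roche limit.

outside; d/d_R ≈ 2.35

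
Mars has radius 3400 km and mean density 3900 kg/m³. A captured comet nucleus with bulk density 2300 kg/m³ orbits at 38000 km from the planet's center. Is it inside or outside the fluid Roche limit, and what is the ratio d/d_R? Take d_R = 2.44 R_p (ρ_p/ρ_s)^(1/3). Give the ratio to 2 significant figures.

d_R = 2.44 × (3400 km) × (3900/2300)^(1/3) = 9893 km
d/d_R = (38000) / (9893) = 3.8
Since d/d_R > 1, the body is outside the Roche limit.

outside; d/d_R ≈ 3.8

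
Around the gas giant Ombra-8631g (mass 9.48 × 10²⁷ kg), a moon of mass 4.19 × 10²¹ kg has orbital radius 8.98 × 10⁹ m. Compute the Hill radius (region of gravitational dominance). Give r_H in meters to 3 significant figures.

4.74 × 10⁷ m

r_H ≈ a (m/3M)^(1/3)
    = (8.98 × 10⁹) × (4.19 × 10²¹ / (3 × 9.48 × 10²⁷))^(1/3)
    = 4.74 × 10⁷ m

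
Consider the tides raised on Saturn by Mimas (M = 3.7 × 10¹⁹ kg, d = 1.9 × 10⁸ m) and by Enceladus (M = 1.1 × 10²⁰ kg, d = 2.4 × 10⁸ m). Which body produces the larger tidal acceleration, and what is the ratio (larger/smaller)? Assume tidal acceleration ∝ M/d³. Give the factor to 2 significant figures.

Tidal stretch scales as M/d³; compute that for each body.
Mimas: (3.7 × 10¹⁹) / (1.9 × 10⁸)³ = 5.394 × 10⁻⁶
Enceladus: (1.1 × 10²⁰) / (2.4 × 10⁸)³ = 7.957 × 10⁻⁶
Ratio (larger/smaller) = 1.5

Enceladus, by a factor of ≈ 1.5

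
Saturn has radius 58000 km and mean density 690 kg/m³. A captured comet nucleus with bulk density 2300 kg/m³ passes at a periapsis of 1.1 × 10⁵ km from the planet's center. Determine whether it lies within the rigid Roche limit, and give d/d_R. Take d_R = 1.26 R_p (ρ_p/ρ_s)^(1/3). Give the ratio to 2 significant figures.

d_R = 1.26 × (58000 km) × (690/2300)^(1/3) = 48920 km
d/d_R = (1.1 × 10⁵) / (48920) = 2.2
Since d/d_R > 1, the body is outside the Roche limit.

outside; d/d_R ≈ 2.2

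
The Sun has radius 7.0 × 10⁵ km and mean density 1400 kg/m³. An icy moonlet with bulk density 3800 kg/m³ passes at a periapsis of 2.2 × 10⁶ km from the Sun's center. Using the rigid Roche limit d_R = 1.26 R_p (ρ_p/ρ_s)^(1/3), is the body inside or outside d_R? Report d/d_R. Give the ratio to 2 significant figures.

outside; d/d_R ≈ 3.5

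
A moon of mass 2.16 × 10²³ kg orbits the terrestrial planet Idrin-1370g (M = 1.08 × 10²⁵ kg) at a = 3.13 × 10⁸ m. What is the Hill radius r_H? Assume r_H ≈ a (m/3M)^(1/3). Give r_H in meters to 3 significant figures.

5.89 × 10⁷ m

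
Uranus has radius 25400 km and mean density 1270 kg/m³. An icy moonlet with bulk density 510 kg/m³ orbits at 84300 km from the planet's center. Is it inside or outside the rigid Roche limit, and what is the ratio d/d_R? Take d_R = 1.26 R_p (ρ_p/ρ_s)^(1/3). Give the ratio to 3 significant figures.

outside; d/d_R ≈ 1.94

d_R = 1.26 × (25400 km) × (1270/510)^(1/3) = 43380 km
d/d_R = (84300) / (43380) = 1.94
Since d/d_R > 1, the body is outside the Roche limit.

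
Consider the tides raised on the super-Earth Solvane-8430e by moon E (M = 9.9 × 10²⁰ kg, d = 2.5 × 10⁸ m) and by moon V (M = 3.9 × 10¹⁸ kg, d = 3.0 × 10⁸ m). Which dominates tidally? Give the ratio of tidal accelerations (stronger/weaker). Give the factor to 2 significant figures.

Moon E, by a factor of ≈ 440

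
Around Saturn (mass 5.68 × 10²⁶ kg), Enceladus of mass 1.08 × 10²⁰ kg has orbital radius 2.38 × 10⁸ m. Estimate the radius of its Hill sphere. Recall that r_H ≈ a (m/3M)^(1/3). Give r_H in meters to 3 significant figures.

r_H ≈ a (m/3M)^(1/3)
    = (2.38 × 10⁸) × (1.08 × 10²⁰ / (3 × 5.68 × 10²⁶))^(1/3)
    = 9.49 × 10⁵ m

9.49 × 10⁵ m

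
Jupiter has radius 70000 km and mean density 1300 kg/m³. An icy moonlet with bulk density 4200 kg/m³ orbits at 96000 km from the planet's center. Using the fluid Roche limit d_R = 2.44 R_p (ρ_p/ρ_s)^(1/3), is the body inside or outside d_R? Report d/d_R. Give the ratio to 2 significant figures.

d_R = 2.44 × (70000 km) × (1300/4200)^(1/3) = 1.155 × 10⁵ km
d/d_R = (96000) / (1.155 × 10⁵) = 0.83
Since d/d_R < 1, the body is inside the Roche limit.

inside; d/d_R ≈ 0.83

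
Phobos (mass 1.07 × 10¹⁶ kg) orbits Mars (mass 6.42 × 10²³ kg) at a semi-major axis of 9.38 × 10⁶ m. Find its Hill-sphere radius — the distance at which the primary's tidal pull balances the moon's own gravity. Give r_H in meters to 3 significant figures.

1.66 × 10⁴ m

r_H ≈ a (m/3M)^(1/3)
    = (9.38 × 10⁶) × (1.07 × 10¹⁶ / (3 × 6.42 × 10²³))^(1/3)
    = 1.66 × 10⁴ m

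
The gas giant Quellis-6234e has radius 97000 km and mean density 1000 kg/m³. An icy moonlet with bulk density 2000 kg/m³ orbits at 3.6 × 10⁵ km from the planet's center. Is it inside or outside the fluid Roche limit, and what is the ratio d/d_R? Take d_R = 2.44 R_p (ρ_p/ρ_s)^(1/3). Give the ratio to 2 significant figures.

outside; d/d_R ≈ 1.9

d_R = 2.44 × (97000 km) × (1000/2000)^(1/3) = 1.879 × 10⁵ km
d/d_R = (3.6 × 10⁵) / (1.879 × 10⁵) = 1.9
Since d/d_R > 1, the body is outside the Roche limit.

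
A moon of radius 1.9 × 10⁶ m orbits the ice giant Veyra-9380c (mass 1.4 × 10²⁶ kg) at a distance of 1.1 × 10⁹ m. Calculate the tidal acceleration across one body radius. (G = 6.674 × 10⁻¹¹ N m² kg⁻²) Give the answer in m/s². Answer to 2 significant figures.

2.7 × 10⁻⁵ m/s²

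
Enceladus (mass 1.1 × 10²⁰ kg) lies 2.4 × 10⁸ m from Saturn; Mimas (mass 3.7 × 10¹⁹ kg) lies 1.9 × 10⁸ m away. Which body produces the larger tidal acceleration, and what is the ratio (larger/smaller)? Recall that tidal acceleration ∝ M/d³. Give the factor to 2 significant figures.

Enceladus, by a factor of ≈ 1.5

Tidal stretch scales as M/d³; compute that for each body.
Enceladus: (1.1 × 10²⁰) / (2.4 × 10⁸)³ = 7.957 × 10⁻⁶
Mimas: (3.7 × 10¹⁹) / (1.9 × 10⁸)³ = 5.394 × 10⁻⁶
Ratio (larger/smaller) = 1.5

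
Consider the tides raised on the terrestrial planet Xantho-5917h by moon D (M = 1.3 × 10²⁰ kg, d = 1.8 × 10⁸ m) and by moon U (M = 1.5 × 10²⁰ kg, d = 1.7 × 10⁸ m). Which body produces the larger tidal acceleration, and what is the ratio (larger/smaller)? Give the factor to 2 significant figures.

The tide-raising term goes as M/d³ (the gradient of a 1/d² field).
Moon D: (1.3 × 10²⁰) / (1.8 × 10⁸)³ = 2.229 × 10⁻⁵
Moon U: (1.5 × 10²⁰) / (1.7 × 10⁸)³ = 3.053 × 10⁻⁵
Ratio (larger/smaller) = 1.4

Moon U, by a factor of ≈ 1.4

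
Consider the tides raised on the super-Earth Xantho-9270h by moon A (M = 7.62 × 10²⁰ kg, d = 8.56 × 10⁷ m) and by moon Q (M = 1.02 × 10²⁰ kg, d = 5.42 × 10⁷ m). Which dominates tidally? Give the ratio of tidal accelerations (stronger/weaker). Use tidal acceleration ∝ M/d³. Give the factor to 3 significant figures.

Compare M/d³ for the two perturbers:
Moon A: (7.62 × 10²⁰) / (8.56 × 10⁷)³ = 1.215 × 10⁻³
Moon Q: (1.02 × 10²⁰) / (5.42 × 10⁷)³ = 6.406 × 10⁻⁴
Ratio (larger/smaller) = 1.90

Moon A, by a factor of ≈ 1.90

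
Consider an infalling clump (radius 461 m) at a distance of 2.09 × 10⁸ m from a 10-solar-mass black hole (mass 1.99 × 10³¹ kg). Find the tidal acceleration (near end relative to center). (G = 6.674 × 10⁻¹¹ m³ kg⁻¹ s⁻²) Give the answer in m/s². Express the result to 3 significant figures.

a_tidal = 2GMr/d³
        = 2 × (6.674 × 10⁻¹¹) × (1.99 × 10³¹) × (461) / (2.09 × 10⁸)³
        = 1.34 × 10⁻¹ m/s²

1.34 × 10⁻¹ m/s²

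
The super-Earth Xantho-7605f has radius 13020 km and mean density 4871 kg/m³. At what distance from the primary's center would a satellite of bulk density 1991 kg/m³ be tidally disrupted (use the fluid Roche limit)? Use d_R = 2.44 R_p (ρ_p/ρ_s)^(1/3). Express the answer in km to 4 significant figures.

d_R = 2.44 × 13020 km × (4871/1991)^(1/3)
    = 42810 km

42810 km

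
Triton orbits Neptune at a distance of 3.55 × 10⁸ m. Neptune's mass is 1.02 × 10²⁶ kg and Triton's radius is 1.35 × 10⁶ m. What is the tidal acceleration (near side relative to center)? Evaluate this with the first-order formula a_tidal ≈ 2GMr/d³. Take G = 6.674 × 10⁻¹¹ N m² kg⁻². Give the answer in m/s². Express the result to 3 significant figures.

Since r ≪ d, expand the inverse-square field across one radius to get the leading 2GMr/d³ term.
Δa = 2GMr/d³
   = 2 × (6.674 × 10⁻¹¹) × (1.02 × 10²⁶) × (1.35 × 10⁶) / (3.55 × 10⁸)³
   = 4.11 × 10⁻⁴ m/s²

4.11 × 10⁻⁴ m/s²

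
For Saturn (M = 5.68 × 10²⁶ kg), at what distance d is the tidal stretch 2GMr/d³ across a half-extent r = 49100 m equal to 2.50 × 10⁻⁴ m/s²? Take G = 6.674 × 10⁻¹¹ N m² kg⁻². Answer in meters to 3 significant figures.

2GMr/d³ = a_tidal  ⇒  d = (2GMr / a_tidal)^(1/3)
d = (2 × 6.674×10⁻¹¹ × (5.68 × 10²⁶) × (49100) / (2.50 × 10⁻⁴))^(1/3)
  = 2.46 × 10⁸ m

2.46 × 10⁸ m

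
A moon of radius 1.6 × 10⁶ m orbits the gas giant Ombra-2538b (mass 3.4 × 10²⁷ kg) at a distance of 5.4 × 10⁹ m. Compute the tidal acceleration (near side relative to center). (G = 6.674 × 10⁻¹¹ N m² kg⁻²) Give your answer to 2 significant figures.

4.6 × 10⁻⁶ m/s²

Δg = 2GMr/d³
   = 2 × (6.674 × 10⁻¹¹) × (3.4 × 10²⁷) × (1.6 × 10⁶) / (5.4 × 10⁹)³
   = 4.6 × 10⁻⁶ m/s²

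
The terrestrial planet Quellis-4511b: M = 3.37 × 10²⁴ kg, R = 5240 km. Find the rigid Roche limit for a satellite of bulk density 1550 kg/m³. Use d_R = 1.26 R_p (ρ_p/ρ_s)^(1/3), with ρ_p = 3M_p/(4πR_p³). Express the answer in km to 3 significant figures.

10100 km

ρ_p = 3M_p/(4πR_p³) = 3 × (3.37 × 10²⁴) / (4π × (5.24 × 10⁶ m)³) = 5590 kg/m³
d_R = 1.26 × 5240 km × (5590/1550)^(1/3)
    = 10100 km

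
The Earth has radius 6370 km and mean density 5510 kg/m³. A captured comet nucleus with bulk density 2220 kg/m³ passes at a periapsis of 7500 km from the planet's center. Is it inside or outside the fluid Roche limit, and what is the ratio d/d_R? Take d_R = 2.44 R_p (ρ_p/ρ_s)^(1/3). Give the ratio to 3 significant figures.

inside; d/d_R ≈ 0.356

d_R = 2.44 × (6370 km) × (5510/2220)^(1/3) = 21040 km
d/d_R = (7500) / (21040) = 0.356
Since d/d_R < 1, the body is inside the Roche limit.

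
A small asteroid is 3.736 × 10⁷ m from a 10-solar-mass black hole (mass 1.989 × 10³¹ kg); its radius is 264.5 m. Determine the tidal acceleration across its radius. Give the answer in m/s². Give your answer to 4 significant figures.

a_tidal = 2GMr/d³
        = 2 × (6.674 × 10⁻¹¹) × (1.989 × 10³¹) × (264.5) / (3.736 × 10⁷)³
        = 1.347 × 10¹ m/s²

1.347 × 10¹ m/s²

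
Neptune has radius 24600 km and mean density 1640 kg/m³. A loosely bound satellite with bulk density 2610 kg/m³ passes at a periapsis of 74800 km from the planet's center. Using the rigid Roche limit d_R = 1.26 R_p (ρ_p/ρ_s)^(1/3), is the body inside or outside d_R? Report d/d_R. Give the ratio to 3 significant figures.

d_R = 1.26 × (24600 km) × (1640/2610)^(1/3) = 26550 km
d/d_R = (74800) / (26550) = 2.82
Since d/d_R > 1, the body is outside the Roche limit.

outside; d/d_R ≈ 2.82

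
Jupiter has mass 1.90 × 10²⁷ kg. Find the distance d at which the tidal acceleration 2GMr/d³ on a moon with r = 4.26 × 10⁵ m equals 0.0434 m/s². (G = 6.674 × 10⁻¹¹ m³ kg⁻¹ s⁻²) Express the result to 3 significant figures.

1.36 × 10⁸ m

2GMr/d³ = a_tidal  ⇒  d = (2GMr / a_tidal)^(1/3)
d = (2 × 6.674×10⁻¹¹ × (1.90 × 10²⁷) × (4.26 × 10⁵) / (0.0434))^(1/3)
  = 1.36 × 10⁸ m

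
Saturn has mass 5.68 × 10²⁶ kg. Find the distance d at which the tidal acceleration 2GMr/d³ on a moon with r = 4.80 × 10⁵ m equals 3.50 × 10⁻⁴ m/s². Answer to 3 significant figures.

4.70 × 10⁸ m

2GMr/d³ = a_tidal  ⇒  d = (2GMr / a_tidal)^(1/3)
d = (2 × 6.674×10⁻¹¹ × (5.68 × 10²⁶) × (4.80 × 10⁵) / (3.50 × 10⁻⁴))^(1/3)
  = 4.70 × 10⁸ m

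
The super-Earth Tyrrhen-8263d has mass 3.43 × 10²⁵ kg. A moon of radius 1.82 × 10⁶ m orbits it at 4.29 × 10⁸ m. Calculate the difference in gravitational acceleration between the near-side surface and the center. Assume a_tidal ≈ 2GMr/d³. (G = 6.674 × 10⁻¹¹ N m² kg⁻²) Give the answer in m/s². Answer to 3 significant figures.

1.06 × 10⁻⁴ m/s²

Since r ≪ d, expand the inverse-square field across one radius to get the leading 2GMr/d³ term.
Δa = 2GMr/d³
   = 2 × (6.674 × 10⁻¹¹) × (3.43 × 10²⁵) × (1.82 × 10⁶) / (4.29 × 10⁸)³
   = 1.06 × 10⁻⁴ m/s²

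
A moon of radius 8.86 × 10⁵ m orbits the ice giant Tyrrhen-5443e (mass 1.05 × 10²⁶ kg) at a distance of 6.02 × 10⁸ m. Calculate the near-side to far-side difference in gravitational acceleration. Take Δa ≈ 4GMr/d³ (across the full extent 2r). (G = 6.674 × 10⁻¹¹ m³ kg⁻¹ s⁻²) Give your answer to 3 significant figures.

1.14 × 10⁻⁴ m/s²

Δa = 4GMr/d³
   = 4 × (6.674 × 10⁻¹¹) × (1.05 × 10²⁶) × (8.86 × 10⁵) / (6.02 × 10⁸)³
   = 1.14 × 10⁻⁴ m/s²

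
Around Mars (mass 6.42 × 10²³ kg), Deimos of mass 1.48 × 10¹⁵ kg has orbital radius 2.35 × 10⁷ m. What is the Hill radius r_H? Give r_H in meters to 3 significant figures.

r_H ≈ a (m/3M)^(1/3)
    = (2.35 × 10⁷) × (1.48 × 10¹⁵ / (3 × 6.42 × 10²³))^(1/3)
    = 2.15 × 10⁴ m

2.15 × 10⁴ m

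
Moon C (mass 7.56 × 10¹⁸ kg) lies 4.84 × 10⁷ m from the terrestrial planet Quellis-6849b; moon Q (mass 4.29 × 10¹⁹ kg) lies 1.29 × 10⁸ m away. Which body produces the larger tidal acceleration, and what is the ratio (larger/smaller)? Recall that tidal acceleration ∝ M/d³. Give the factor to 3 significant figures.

The tide-raising term goes as M/d³ (the gradient of a 1/d² field).
Moon C: (7.56 × 10¹⁸) / (4.84 × 10⁷)³ = 6.668 × 10⁻⁵
Moon Q: (4.29 × 10¹⁹) / (1.29 × 10⁸)³ = 1.998 × 10⁻⁵
Ratio (larger/smaller) = 3.34

Moon C, by a factor of ≈ 3.34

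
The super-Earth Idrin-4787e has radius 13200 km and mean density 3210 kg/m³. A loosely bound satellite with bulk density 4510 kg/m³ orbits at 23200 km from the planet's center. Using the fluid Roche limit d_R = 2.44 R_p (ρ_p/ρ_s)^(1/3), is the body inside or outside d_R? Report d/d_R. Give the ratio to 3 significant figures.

inside; d/d_R ≈ 0.807

d_R = 2.44 × (13200 km) × (3210/4510)^(1/3) = 28760 km
d/d_R = (23200) / (28760) = 0.807
Since d/d_R < 1, the body is inside the Roche limit.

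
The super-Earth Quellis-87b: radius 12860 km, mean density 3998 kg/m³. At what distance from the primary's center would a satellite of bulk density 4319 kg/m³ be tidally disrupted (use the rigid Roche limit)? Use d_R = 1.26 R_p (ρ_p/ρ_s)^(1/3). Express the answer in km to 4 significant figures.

15790 km

d_R = 1.26 × 12860 km × (3998/4319)^(1/3)
    = 15790 km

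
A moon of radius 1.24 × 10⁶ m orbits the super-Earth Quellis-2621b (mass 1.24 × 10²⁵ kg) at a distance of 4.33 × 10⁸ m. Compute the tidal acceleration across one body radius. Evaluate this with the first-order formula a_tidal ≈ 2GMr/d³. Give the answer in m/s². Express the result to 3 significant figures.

2.53 × 10⁻⁵ m/s²

Δa = 2GMr/d³
   = 2 × (6.674 × 10⁻¹¹) × (1.24 × 10²⁵) × (1.24 × 10⁶) / (4.33 × 10⁸)³
   = 2.53 × 10⁻⁵ m/s²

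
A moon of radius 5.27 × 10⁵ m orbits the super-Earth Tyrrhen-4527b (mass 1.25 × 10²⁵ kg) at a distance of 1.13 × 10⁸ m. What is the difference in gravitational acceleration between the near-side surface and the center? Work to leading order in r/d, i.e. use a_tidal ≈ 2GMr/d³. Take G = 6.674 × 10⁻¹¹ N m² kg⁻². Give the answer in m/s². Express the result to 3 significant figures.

6.09 × 10⁻⁴ m/s²

The tidal stretch is the gradient of GM/d² times the body's extent r, hence the 1/d³ dependence.
Δg = 2GMr/d³
   = 2 × (6.674 × 10⁻¹¹) × (1.25 × 10²⁵) × (5.27 × 10⁵) / (1.13 × 10⁸)³
   = 6.09 × 10⁻⁴ m/s²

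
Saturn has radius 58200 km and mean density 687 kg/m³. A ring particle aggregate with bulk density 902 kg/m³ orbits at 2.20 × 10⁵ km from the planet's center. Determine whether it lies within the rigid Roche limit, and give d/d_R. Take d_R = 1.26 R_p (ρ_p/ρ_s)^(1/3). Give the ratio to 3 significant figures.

d_R = 1.26 × (58200 km) × (687/902)^(1/3) = 66970 km
d/d_R = (2.20 × 10⁵) / (66970) = 3.29
Since d/d_R > 1, the body is outside the Roche limit.

outside; d/d_R ≈ 3.29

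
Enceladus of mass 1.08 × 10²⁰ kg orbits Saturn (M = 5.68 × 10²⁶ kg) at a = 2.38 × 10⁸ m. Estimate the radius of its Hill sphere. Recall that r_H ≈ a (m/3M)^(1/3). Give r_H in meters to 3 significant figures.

9.49 × 10⁵ m

r_H ≈ a (m/3M)^(1/3)
    = (2.38 × 10⁸) × (1.08 × 10²⁰ / (3 × 5.68 × 10²⁶))^(1/3)
    = 9.49 × 10⁵ m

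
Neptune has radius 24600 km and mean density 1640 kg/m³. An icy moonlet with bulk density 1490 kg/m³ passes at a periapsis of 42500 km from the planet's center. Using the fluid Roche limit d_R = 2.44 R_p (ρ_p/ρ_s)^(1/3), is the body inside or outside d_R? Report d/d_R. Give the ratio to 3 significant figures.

inside; d/d_R ≈ 0.686

d_R = 2.44 × (24600 km) × (1640/1490)^(1/3) = 61970 km
d/d_R = (42500) / (61970) = 0.686
Since d/d_R < 1, the body is inside the Roche limit.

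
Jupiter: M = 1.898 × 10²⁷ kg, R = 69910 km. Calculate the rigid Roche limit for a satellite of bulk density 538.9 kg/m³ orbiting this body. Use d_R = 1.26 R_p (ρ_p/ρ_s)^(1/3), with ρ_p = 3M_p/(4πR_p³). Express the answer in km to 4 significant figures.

ρ_p = 3M_p/(4πR_p³) = 3 × (1.898 × 10²⁷) / (4π × (6.991 × 10⁷ m)³) = 1326 kg/m³
d_R = 1.26 × 69910 km × (1326/538.9)^(1/3)
    = 1.189 × 10⁵ km

1.189 × 10⁵ km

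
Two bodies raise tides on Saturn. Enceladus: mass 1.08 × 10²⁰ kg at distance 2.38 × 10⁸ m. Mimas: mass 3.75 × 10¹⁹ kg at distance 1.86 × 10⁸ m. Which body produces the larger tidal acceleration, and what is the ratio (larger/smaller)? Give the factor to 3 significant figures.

Compare M/d³ for the two perturbers:
Enceladus: (1.08 × 10²⁰) / (2.38 × 10⁸)³ = 8.011 × 10⁻⁶
Mimas: (3.75 × 10¹⁹) / (1.86 × 10⁸)³ = 5.828 × 10⁻⁶
Ratio (larger/smaller) = 1.37

Enceladus, by a factor of ≈ 1.37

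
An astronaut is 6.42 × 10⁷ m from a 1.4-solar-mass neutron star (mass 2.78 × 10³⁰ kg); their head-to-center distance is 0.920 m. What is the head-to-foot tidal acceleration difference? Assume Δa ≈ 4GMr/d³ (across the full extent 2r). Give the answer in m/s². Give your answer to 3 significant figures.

2.58 × 10⁻³ m/s²

Near-to-far spans 2r, so the tidal difference is twice the near-to-center value: 4GMr/d³.
Δg = 4GMr/d³
   = 4 × (6.674 × 10⁻¹¹) × (2.78 × 10³⁰) × (0.920) / (6.42 × 10⁷)³
   = 2.58 × 10⁻³ m/s²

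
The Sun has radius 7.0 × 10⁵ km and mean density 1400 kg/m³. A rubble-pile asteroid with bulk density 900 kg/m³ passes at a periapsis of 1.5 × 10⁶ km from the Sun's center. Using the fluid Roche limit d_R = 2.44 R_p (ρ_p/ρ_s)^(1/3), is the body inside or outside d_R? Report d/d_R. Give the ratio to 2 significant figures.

d_R = 2.44 × (7.0 × 10⁵ km) × (1400/900)^(1/3) = 1.979 × 10⁶ km
d/d_R = (1.5 × 10⁶) / (1.979 × 10⁶) = 0.76
Since d/d_R < 1, the body is inside the Roche limit.

inside; d/d_R ≈ 0.76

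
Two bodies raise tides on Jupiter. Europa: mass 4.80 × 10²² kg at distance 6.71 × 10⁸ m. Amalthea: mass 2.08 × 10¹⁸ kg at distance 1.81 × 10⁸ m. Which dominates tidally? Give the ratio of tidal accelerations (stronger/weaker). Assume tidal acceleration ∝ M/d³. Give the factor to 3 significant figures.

Europa, by a factor of ≈ 453

Tidal stretch scales as M/d³; compute that for each body.
Europa: (4.80 × 10²²) / (6.71 × 10⁸)³ = 1.589 × 10⁻⁴
Amalthea: (2.08 × 10¹⁸) / (1.81 × 10⁸)³ = 3.508 × 10⁻⁷
Ratio (larger/smaller) = 453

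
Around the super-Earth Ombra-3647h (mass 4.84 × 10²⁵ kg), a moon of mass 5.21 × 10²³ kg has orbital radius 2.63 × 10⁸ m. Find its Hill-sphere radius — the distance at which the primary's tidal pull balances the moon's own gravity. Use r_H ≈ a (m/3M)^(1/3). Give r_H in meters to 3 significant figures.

4.03 × 10⁷ m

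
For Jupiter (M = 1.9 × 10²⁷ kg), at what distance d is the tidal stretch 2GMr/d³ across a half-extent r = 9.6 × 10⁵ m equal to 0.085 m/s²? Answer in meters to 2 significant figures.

2GMr/d³ = a_tidal  ⇒  d = (2GMr / a_tidal)^(1/3)
d = (2 × 6.674×10⁻¹¹ × (1.9 × 10²⁷) × (9.6 × 10⁵) / (0.085))^(1/3)
  = 1.4 × 10⁸ m

1.4 × 10⁸ m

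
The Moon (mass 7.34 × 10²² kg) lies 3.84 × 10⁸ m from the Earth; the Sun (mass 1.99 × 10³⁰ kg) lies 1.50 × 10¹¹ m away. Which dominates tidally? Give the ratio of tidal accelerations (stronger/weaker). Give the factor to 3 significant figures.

Compare M/d³ for the two perturbers:
The Moon: (7.34 × 10²²) / (3.84 × 10⁸)³ = 1.296 × 10⁻³
The Sun: (1.99 × 10³⁰) / (1.50 × 10¹¹)³ = 5.896 × 10⁻⁴
Ratio (larger/smaller) = 2.20

The Moon, by a factor of ≈ 2.20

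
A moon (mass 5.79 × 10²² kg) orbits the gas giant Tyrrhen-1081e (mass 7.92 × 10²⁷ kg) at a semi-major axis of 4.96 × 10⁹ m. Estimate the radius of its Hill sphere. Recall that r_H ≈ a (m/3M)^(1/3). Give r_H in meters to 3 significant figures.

6.67 × 10⁷ m

r_H ≈ a (m/3M)^(1/3)
    = (4.96 × 10⁹) × (5.79 × 10²² / (3 × 7.92 × 10²⁷))^(1/3)
    = 6.67 × 10⁷ m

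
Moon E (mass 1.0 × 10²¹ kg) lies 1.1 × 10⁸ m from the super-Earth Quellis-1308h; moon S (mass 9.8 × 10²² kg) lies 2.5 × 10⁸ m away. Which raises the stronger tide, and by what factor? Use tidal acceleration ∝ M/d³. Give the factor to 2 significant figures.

Moon S, by a factor of ≈ 8.3

Tidal acceleration ∝ M/d³, so compare M/d³ for each.
Moon E: (1.0 × 10²¹) / (1.1 × 10⁸)³ = 7.513 × 10⁻⁴
Moon S: (9.8 × 10²²) / (2.5 × 10⁸)³ = 6.272 × 10⁻³
Ratio (larger/smaller) = 8.3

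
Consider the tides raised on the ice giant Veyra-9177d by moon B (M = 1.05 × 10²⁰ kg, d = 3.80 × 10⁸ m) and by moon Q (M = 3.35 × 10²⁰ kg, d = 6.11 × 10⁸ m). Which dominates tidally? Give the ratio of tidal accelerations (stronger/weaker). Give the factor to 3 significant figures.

Compare M/d³ for the two perturbers:
Moon B: (1.05 × 10²⁰) / (3.80 × 10⁸)³ = 1.914 × 10⁻⁶
Moon Q: (3.35 × 10²⁰) / (6.11 × 10⁸)³ = 1.469 × 10⁻⁶
Ratio (larger/smaller) = 1.30

Moon B, by a factor of ≈ 1.30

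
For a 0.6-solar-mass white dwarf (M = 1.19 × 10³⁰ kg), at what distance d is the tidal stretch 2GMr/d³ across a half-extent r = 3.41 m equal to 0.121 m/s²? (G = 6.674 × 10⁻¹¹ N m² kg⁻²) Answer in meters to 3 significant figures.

1.65 × 10⁷ m

2GMr/d³ = a_tidal  ⇒  d = (2GMr / a_tidal)^(1/3)
d = (2 × 6.674×10⁻¹¹ × (1.19 × 10³⁰) × (3.41) / (0.121))^(1/3)
  = 1.65 × 10⁷ m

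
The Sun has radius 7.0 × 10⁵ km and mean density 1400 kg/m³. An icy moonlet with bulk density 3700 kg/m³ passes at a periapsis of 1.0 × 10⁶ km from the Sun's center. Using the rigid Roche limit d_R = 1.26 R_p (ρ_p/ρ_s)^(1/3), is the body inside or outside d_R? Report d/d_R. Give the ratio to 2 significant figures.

outside; d/d_R ≈ 1.6

d_R = 1.26 × (7.0 × 10⁵ km) × (1400/3700)^(1/3) = 6.379 × 10⁵ km
d/d_R = (1.0 × 10⁶) / (6.379 × 10⁵) = 1.6
Since d/d_R > 1, the body is outside the Roche limit.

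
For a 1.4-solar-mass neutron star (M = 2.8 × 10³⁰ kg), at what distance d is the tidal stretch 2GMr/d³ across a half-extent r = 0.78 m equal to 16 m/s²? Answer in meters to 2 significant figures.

2GMr/d³ = a_tidal  ⇒  d = (2GMr / a_tidal)^(1/3)
d = (2 × 6.674×10⁻¹¹ × (2.8 × 10³⁰) × (0.78) / (16))^(1/3)
  = 2.6 × 10⁶ m

2.6 × 10⁶ m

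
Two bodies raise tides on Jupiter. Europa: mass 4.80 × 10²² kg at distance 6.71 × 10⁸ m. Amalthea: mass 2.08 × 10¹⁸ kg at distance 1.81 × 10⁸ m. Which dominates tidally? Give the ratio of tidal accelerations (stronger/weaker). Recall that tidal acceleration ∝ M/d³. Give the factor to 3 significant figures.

Compare M/d³ for the two perturbers:
Europa: (4.80 × 10²²) / (6.71 × 10⁸)³ = 1.589 × 10⁻⁴
Amalthea: (2.08 × 10¹⁸) / (1.81 × 10⁸)³ = 3.508 × 10⁻⁷
Ratio (larger/smaller) = 453

Europa, by a factor of ≈ 453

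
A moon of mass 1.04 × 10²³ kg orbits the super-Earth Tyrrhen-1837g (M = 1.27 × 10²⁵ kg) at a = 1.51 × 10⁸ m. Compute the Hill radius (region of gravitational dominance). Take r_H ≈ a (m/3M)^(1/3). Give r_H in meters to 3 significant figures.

2.11 × 10⁷ m

r_H ≈ a (m/3M)^(1/3)
    = (1.51 × 10⁸) × (1.04 × 10²³ / (3 × 1.27 × 10²⁵))^(1/3)
    = 2.11 × 10⁷ m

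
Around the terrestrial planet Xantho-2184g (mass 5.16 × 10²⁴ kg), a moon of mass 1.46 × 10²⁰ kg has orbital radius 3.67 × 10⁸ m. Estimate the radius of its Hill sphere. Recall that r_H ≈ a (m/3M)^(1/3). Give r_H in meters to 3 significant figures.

r_H ≈ a (m/3M)^(1/3)
    = (3.67 × 10⁸) × (1.46 × 10²⁰ / (3 × 5.16 × 10²⁴))^(1/3)
    = 7.75 × 10⁶ m

7.75 × 10⁶ m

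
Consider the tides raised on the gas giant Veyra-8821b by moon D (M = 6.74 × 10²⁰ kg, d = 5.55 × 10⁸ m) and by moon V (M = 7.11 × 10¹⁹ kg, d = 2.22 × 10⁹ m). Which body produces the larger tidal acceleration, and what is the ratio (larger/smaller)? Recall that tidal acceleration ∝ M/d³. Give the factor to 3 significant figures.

Moon D, by a factor of ≈ 607

The tide-raising term goes as M/d³ (the gradient of a 1/d² field).
Moon D: (6.74 × 10²⁰) / (5.55 × 10⁸)³ = 3.943 × 10⁻⁶
Moon V: (7.11 × 10¹⁹) / (2.22 × 10⁹)³ = 6.498 × 10⁻⁹
Ratio (larger/smaller) = 607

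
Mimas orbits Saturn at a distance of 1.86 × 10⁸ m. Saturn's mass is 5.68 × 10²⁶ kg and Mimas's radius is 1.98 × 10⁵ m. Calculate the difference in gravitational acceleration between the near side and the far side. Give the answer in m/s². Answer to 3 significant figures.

4.67 × 10⁻³ m/s²

Δg = 4GMr/d³
   = 4 × (6.674 × 10⁻¹¹) × (5.68 × 10²⁶) × (1.98 × 10⁵) / (1.86 × 10⁸)³
   = 4.67 × 10⁻³ m/s²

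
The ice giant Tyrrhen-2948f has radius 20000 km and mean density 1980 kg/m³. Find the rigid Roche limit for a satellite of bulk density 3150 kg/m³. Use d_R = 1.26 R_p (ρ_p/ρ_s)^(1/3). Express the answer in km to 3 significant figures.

d_R = 1.26 × 20000 km × (1980/3150)^(1/3)
    = 21600 km

21600 km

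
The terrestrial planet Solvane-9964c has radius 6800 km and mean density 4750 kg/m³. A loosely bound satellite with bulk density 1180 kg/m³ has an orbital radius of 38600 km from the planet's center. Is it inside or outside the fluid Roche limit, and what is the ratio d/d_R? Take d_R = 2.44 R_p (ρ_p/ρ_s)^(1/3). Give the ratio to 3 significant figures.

outside; d/d_R ≈ 1.46

d_R = 2.44 × (6800 km) × (4750/1180)^(1/3) = 26390 km
d/d_R = (38600) / (26390) = 1.46
Since d/d_R > 1, the body is outside the Roche limit.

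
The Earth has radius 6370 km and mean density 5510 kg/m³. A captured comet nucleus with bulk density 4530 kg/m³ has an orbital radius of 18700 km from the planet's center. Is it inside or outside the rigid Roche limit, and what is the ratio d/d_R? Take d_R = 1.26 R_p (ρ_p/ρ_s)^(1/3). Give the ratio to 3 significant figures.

outside; d/d_R ≈ 2.18

d_R = 1.26 × (6370 km) × (5510/4530)^(1/3) = 8568 km
d/d_R = (18700) / (8568) = 2.18
Since d/d_R > 1, the body is outside the Roche limit.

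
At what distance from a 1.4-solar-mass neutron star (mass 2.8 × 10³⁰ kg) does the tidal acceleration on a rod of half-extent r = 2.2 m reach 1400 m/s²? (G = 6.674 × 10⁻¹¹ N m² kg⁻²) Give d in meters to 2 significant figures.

2GMr/d³ = a_tidal  ⇒  d = (2GMr / a_tidal)^(1/3)
d = (2 × 6.674×10⁻¹¹ × (2.8 × 10³⁰) × (2.2) / (1400))^(1/3)
  = 8.4 × 10⁵ m

8.4 × 10⁵ m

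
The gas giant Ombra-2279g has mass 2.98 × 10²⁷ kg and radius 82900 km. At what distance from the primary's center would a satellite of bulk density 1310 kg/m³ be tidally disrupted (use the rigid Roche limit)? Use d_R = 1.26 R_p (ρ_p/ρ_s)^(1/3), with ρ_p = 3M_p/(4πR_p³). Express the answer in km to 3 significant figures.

1.03 × 10⁵ km

ρ_p = 3M_p/(4πR_p³) = 3 × (2.98 × 10²⁷) / (4π × (8.29 × 10⁷ m)³) = 1250 kg/m³
d_R = 1.26 × 82900 km × (1250/1310)^(1/3)
    = 1.03 × 10⁵ km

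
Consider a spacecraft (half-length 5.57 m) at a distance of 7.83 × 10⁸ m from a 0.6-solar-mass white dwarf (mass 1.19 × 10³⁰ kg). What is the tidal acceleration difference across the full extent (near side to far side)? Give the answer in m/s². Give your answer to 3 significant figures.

3.69 × 10⁻⁶ m/s²

The field gradient is 2GM/d³; across the full diameter 2r the difference is 4GMr/d³.
Δg = 4GMr/d³
   = 4 × (6.674 × 10⁻¹¹) × (1.19 × 10³⁰) × (5.57) / (7.83 × 10⁸)³
   = 3.69 × 10⁻⁶ m/s²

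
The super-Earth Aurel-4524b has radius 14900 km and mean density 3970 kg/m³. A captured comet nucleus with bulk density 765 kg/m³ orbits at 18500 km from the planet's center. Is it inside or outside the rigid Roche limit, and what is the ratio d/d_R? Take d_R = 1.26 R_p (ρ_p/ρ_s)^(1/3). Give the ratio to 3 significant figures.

inside; d/d_R ≈ 0.569

d_R = 1.26 × (14900 km) × (3970/765)^(1/3) = 32500 km
d/d_R = (18500) / (32500) = 0.569
Since d/d_R < 1, the body is inside the Roche limit.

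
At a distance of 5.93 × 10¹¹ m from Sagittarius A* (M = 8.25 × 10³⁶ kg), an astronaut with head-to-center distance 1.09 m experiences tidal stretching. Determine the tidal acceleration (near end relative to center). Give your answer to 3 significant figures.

5.76 × 10⁻⁹ m/s²

Δa = 2GMr/d³
   = 2 × (6.674 × 10⁻¹¹) × (8.25 × 10³⁶) × (1.09) / (5.93 × 10¹¹)³
   = 5.76 × 10⁻⁹ m/s²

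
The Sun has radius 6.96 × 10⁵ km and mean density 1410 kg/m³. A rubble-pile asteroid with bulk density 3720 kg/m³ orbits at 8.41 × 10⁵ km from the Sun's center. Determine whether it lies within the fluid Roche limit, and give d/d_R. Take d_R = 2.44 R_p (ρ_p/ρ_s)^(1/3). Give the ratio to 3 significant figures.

inside; d/d_R ≈ 0.684

d_R = 2.44 × (6.96 × 10⁵ km) × (1410/3720)^(1/3) = 1.229 × 10⁶ km
d/d_R = (8.41 × 10⁵) / (1.229 × 10⁶) = 0.684
Since d/d_R < 1, the body is inside the Roche limit.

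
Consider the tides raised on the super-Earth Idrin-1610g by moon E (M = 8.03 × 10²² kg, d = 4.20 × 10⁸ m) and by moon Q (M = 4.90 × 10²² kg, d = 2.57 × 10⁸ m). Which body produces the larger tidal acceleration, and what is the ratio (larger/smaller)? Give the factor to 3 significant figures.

Tidal stretch scales as M/d³; compute that for each body.
Moon E: (8.03 × 10²²) / (4.20 × 10⁸)³ = 1.084 × 10⁻³
Moon Q: (4.90 × 10²²) / (2.57 × 10⁸)³ = 2.887 × 10⁻³
Ratio (larger/smaller) = 2.66

Moon Q, by a factor of ≈ 2.66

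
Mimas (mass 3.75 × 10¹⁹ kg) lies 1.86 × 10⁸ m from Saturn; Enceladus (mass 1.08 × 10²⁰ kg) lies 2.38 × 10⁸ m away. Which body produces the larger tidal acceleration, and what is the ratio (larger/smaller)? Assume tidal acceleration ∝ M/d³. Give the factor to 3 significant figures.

The tide-raising term goes as M/d³ (the gradient of a 1/d² field).
Mimas: (3.75 × 10¹⁹) / (1.86 × 10⁸)³ = 5.828 × 10⁻⁶
Enceladus: (1.08 × 10²⁰) / (2.38 × 10⁸)³ = 8.011 × 10⁻⁶
Ratio (larger/smaller) = 1.37

Enceladus, by a factor of ≈ 1.37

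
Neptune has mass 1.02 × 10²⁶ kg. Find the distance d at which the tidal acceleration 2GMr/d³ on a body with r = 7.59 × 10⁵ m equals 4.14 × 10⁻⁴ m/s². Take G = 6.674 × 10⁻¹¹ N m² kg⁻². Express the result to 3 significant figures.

2GMr/d³ = a_tidal  ⇒  d = (2GMr / a_tidal)^(1/3)
d = (2 × 6.674×10⁻¹¹ × (1.02 × 10²⁶) × (7.59 × 10⁵) / (4.14 × 10⁻⁴))^(1/3)
  = 2.92 × 10⁸ m

2.92 × 10⁸ m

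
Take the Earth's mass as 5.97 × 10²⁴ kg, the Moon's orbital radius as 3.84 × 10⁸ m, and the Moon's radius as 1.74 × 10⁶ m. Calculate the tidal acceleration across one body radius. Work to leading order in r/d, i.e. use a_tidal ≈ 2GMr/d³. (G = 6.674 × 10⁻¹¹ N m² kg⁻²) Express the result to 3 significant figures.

2.45 × 10⁻⁵ m/s²

Δg = 2GMr/d³
   = 2 × (6.674 × 10⁻¹¹) × (5.97 × 10²⁴) × (1.74 × 10⁶) / (3.84 × 10⁸)³
   = 2.45 × 10⁻⁵ m/s²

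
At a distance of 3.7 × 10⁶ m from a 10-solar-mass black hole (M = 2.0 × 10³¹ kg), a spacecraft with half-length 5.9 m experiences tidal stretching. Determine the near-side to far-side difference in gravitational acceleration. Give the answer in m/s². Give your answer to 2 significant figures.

6.2 × 10² m/s²

Differencing GM/(d−r)² and GM/(d+r)² to first order in r/d gives 4GMr/d³.
Δa = 4GMr/d³
   = 4 × (6.674 × 10⁻¹¹) × (2.0 × 10³¹) × (5.9) / (3.7 × 10⁶)³
   = 6.2 × 10² m/s²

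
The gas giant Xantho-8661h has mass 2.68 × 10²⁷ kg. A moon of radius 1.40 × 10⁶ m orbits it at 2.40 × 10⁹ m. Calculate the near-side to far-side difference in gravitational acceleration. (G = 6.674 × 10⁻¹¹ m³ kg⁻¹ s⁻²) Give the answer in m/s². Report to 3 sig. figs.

7.25 × 10⁻⁵ m/s²

Δg = 4GMr/d³
   = 4 × (6.674 × 10⁻¹¹) × (2.68 × 10²⁷) × (1.40 × 10⁶) / (2.40 × 10⁹)³
   = 7.25 × 10⁻⁵ m/s²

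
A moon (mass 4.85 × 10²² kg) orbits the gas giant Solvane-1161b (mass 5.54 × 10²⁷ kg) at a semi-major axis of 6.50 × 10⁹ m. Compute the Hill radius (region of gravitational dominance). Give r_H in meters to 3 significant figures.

9.29 × 10⁷ m

r_H ≈ a (m/3M)^(1/3)
    = (6.50 × 10⁹) × (4.85 × 10²² / (3 × 5.54 × 10²⁷))^(1/3)
    = 9.29 × 10⁷ m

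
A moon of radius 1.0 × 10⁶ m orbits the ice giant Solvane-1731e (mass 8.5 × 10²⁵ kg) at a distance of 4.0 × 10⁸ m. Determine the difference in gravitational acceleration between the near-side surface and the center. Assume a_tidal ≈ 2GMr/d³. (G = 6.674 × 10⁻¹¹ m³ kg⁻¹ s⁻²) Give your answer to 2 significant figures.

1.8 × 10⁻⁴ m/s²

Differencing GM/(d−r)² and GM/d² to first order in r/d gives 2GMr/d³.
Δa = 2GMr/d³
   = 2 × (6.674 × 10⁻¹¹) × (8.5 × 10²⁵) × (1.0 × 10⁶) / (4.0 × 10⁸)³
   = 1.8 × 10⁻⁴ m/s²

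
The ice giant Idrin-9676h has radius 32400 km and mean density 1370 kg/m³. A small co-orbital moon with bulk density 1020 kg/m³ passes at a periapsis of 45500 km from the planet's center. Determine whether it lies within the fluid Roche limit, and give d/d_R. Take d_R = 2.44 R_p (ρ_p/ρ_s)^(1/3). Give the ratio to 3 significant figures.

inside; d/d_R ≈ 0.522

d_R = 2.44 × (32400 km) × (1370/1020)^(1/3) = 87230 km
d/d_R = (45500) / (87230) = 0.522
Since d/d_R < 1, the body is inside the Roche limit.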